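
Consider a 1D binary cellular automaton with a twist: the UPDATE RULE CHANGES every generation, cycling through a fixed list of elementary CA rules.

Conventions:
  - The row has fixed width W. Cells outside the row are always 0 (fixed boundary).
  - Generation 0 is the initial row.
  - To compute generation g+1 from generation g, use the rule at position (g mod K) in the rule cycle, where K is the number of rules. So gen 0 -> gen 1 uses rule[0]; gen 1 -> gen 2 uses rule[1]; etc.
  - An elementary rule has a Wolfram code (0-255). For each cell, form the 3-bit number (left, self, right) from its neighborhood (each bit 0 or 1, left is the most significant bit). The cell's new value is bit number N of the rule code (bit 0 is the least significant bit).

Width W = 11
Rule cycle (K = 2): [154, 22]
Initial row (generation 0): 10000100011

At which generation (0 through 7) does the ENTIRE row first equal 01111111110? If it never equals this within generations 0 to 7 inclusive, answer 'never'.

Gen 0: 10000100011
Gen 1 (rule 154): 01001010110
Gen 2 (rule 22): 11111010001
Gen 3 (rule 154): 11110001010
Gen 4 (rule 22): 00001011011
Gen 5 (rule 154): 00010010010
Gen 6 (rule 22): 00111111111
Gen 7 (rule 154): 01111111110

Answer: 7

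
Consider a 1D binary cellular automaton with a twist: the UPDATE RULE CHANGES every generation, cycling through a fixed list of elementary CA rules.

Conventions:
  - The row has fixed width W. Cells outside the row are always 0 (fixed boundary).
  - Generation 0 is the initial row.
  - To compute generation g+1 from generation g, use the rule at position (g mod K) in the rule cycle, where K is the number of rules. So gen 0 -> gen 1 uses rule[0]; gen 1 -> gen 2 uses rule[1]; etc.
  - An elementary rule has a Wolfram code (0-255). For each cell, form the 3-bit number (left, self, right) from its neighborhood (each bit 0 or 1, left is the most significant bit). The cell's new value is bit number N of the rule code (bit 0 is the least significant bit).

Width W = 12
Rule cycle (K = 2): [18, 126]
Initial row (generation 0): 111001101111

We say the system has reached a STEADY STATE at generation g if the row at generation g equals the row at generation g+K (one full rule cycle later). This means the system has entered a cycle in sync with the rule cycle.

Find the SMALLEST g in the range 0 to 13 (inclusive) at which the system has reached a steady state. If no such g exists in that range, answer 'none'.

Gen 0: 111001101111
Gen 1 (rule 18): 000110000000
Gen 2 (rule 126): 001111000000
Gen 3 (rule 18): 010000100000
Gen 4 (rule 126): 111001110000
Gen 5 (rule 18): 000110001000
Gen 6 (rule 126): 001111011100
Gen 7 (rule 18): 010000000010
Gen 8 (rule 126): 111000000111
Gen 9 (rule 18): 000100001000
Gen 10 (rule 126): 001110011100
Gen 11 (rule 18): 010001100010
Gen 12 (rule 126): 111011110111
Gen 13 (rule 18): 000000000000
Gen 14 (rule 126): 000000000000
Gen 15 (rule 18): 000000000000

Answer: 13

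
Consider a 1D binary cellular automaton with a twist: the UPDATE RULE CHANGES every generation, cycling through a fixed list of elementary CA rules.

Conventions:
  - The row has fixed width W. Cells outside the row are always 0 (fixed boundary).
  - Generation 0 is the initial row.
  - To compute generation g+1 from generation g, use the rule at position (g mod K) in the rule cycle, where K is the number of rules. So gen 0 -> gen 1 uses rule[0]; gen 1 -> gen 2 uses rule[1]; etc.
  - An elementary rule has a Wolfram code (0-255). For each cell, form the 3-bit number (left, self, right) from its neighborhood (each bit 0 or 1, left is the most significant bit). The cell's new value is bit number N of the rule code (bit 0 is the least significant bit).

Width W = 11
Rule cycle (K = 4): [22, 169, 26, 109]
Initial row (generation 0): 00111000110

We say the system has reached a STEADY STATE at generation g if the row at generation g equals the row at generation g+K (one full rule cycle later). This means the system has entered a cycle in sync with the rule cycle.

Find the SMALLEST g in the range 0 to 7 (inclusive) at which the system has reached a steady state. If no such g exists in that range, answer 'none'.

Answer: 5

Derivation:
Gen 0: 00111000110
Gen 1 (rule 22): 01000101001
Gen 2 (rule 169): 00010010000
Gen 3 (rule 26): 00101101000
Gen 4 (rule 109): 10111111011
Gen 5 (rule 22): 10000000000
Gen 6 (rule 169): 00111111111
Gen 7 (rule 26): 01100000000
Gen 8 (rule 109): 01101111111
Gen 9 (rule 22): 10000000000
Gen 10 (rule 169): 00111111111
Gen 11 (rule 26): 01100000000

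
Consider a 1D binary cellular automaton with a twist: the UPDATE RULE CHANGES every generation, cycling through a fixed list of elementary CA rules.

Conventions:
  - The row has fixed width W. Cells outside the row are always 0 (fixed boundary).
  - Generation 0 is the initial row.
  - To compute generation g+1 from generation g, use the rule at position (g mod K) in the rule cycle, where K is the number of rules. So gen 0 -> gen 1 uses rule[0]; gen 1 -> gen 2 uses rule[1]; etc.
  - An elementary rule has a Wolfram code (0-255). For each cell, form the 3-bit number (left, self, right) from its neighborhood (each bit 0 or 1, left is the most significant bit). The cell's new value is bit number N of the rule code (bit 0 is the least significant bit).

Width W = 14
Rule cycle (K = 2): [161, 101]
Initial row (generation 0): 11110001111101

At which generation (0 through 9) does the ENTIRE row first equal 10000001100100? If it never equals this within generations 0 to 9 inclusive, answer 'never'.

Answer: 3

Derivation:
Gen 0: 11110001111101
Gen 1 (rule 161): 01100100111010
Gen 2 (rule 101): 00100100001110
Gen 3 (rule 161): 10000001100100
Gen 4 (rule 101): 10111100100101
Gen 5 (rule 161): 01011000000010
Gen 6 (rule 101): 01101011111010
Gen 7 (rule 161): 00010101110100
Gen 8 (rule 101): 11011110011101
Gen 9 (rule 161): 00101100001010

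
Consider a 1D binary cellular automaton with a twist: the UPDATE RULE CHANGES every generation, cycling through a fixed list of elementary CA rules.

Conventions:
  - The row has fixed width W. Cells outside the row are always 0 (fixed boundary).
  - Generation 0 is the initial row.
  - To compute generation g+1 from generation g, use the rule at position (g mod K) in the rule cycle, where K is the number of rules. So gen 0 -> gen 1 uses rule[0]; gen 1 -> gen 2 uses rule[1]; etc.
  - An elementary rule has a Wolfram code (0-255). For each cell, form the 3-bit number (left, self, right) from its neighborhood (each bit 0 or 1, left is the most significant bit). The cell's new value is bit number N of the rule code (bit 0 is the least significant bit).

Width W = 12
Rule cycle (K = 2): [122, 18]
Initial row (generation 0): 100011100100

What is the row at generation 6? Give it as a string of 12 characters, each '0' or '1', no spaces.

Gen 0: 100011100100
Gen 1 (rule 122): 010110111010
Gen 2 (rule 18): 100000000001
Gen 3 (rule 122): 010000000010
Gen 4 (rule 18): 101000000101
Gen 5 (rule 122): 010100001010
Gen 6 (rule 18): 100010010001

Answer: 100010010001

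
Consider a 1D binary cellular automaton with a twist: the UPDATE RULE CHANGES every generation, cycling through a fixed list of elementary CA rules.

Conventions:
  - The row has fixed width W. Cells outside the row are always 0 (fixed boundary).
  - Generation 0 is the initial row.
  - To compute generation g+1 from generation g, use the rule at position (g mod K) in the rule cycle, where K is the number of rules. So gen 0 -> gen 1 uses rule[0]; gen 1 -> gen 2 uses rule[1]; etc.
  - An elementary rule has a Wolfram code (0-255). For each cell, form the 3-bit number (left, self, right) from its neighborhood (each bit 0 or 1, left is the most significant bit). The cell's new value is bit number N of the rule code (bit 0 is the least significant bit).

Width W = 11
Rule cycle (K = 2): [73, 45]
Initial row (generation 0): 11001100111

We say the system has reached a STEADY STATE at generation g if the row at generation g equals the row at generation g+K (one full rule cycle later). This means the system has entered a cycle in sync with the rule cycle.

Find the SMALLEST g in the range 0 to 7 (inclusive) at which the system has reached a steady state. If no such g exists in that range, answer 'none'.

Gen 0: 11001100111
Gen 1 (rule 73): 11001100101
Gen 2 (rule 45): 10001000111
Gen 3 (rule 73): 00100010101
Gen 4 (rule 45): 10101011111
Gen 5 (rule 73): 00000010001
Gen 6 (rule 45): 11111010101
Gen 7 (rule 73): 10001000000
Gen 8 (rule 45): 10101011111
Gen 9 (rule 73): 00000010001

Answer: none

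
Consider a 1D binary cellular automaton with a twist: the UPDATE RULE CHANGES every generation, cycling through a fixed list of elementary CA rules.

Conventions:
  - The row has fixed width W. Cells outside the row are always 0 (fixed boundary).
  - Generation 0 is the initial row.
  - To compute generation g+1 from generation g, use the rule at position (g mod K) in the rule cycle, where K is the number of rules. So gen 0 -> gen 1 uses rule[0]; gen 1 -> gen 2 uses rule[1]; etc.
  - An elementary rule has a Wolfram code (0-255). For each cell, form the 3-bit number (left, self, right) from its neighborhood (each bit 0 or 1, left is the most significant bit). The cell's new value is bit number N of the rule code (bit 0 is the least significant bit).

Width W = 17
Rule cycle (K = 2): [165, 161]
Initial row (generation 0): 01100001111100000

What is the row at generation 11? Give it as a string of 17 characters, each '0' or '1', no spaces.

Answer: 11111100000101000

Derivation:
Gen 0: 01100001111100000
Gen 1 (rule 165): 00001100111001111
Gen 2 (rule 161): 11100000010000110
Gen 3 (rule 165): 01001111010110000
Gen 4 (rule 161): 00000110101000111
Gen 5 (rule 165): 11110001111010010
Gen 6 (rule 161): 01100100110100000
Gen 7 (rule 165): 00000100001101111
Gen 8 (rule 161): 11110001100010110
Gen 9 (rule 165): 01100100001011000
Gen 10 (rule 161): 00000001100100011
Gen 11 (rule 165): 11111100000101000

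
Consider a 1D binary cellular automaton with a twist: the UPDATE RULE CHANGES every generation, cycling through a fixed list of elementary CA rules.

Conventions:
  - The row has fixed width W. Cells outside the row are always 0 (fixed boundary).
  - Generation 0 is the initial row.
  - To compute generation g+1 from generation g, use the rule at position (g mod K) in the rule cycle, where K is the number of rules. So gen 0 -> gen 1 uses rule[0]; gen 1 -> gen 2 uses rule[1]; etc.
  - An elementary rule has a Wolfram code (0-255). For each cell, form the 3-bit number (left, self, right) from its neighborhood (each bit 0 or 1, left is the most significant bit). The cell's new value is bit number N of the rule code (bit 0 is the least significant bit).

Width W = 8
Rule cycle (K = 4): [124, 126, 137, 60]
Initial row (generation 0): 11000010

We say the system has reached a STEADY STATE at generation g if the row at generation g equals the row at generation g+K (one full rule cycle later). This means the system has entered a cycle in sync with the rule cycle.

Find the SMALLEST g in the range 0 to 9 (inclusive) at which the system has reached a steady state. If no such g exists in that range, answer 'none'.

Answer: none

Derivation:
Gen 0: 11000010
Gen 1 (rule 124): 11100011
Gen 2 (rule 126): 10110111
Gen 3 (rule 137): 00100110
Gen 4 (rule 60): 00110101
Gen 5 (rule 124): 00111111
Gen 6 (rule 126): 01100001
Gen 7 (rule 137): 01001100
Gen 8 (rule 60): 01101010
Gen 9 (rule 124): 01111111
Gen 10 (rule 126): 11000001
Gen 11 (rule 137): 10011100
Gen 12 (rule 60): 11010010
Gen 13 (rule 124): 11111011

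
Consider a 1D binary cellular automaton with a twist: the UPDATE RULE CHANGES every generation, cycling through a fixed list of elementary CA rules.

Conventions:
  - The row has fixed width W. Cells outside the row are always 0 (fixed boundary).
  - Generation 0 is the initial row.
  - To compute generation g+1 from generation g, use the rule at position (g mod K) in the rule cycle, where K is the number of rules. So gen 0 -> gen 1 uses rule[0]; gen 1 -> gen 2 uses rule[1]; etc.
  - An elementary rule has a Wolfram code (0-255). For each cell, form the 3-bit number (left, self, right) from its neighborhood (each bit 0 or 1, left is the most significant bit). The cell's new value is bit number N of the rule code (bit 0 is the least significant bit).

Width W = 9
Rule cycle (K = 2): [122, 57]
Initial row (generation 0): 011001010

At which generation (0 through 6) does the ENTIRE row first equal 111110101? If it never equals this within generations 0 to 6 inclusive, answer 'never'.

Answer: 1

Derivation:
Gen 0: 011001010
Gen 1 (rule 122): 111110101
Gen 2 (rule 57): 100001010
Gen 3 (rule 122): 010010101
Gen 4 (rule 57): 001001010
Gen 5 (rule 122): 010110101
Gen 6 (rule 57): 001101010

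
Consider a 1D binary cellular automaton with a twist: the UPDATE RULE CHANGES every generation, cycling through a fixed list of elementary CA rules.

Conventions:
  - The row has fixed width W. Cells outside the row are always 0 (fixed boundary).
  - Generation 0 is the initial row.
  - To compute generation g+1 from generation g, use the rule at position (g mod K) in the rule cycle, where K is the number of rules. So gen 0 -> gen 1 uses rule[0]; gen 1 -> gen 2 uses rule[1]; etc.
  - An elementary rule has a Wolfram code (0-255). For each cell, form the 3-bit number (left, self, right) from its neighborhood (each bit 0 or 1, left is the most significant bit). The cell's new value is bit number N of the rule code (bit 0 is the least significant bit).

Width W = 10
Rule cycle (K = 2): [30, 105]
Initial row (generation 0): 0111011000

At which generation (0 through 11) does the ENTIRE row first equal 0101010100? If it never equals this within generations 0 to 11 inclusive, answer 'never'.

Answer: 8

Derivation:
Gen 0: 0111011000
Gen 1 (rule 30): 1100010100
Gen 2 (rule 105): 1101001001
Gen 3 (rule 30): 1001111111
Gen 4 (rule 105): 0001000001
Gen 5 (rule 30): 0011100011
Gen 6 (rule 105): 1010101011
Gen 7 (rule 30): 1010101010
Gen 8 (rule 105): 0101010100
Gen 9 (rule 30): 1101010110
Gen 10 (rule 105): 1110101110
Gen 11 (rule 30): 1000101001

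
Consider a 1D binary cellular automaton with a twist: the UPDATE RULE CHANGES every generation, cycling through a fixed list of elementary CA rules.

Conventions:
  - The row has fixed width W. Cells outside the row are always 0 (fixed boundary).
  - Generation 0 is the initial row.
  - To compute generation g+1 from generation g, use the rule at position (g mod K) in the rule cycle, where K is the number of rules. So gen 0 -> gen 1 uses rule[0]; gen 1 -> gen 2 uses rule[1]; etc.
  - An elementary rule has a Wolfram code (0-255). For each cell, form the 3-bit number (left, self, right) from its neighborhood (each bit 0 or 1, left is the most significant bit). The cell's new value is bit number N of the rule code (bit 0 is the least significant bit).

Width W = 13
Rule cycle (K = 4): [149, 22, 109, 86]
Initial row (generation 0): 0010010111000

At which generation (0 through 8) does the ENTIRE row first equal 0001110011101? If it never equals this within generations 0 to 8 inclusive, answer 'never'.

Answer: never

Derivation:
Gen 0: 0010010111000
Gen 1 (rule 149): 1011010010111
Gen 2 (rule 22): 1000011110000
Gen 3 (rule 109): 1011010010111
Gen 4 (rule 86): 1001011110001
Gen 5 (rule 149): 1101001101101
Gen 6 (rule 22): 0001110000001
Gen 7 (rule 109): 1101010111101
Gen 8 (rule 86): 0101010000101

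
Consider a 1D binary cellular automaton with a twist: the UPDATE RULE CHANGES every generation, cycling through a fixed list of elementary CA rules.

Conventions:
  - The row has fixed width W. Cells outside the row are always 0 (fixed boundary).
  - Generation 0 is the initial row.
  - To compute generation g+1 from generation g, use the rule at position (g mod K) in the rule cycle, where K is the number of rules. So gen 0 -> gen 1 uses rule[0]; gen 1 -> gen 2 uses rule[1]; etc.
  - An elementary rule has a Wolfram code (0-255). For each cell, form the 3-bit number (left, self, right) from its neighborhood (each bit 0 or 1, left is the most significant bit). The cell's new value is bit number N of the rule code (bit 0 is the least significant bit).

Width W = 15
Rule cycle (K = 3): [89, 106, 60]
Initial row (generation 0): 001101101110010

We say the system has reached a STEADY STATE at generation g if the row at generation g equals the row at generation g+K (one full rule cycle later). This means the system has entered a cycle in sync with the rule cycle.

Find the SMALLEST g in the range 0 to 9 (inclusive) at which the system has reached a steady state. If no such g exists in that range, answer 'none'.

Gen 0: 001101101110010
Gen 1 (rule 89): 101101101011001
Gen 2 (rule 106): 011111110111010
Gen 3 (rule 60): 010000001100111
Gen 4 (rule 89): 001111101110101
Gen 5 (rule 106): 011000111011010
Gen 6 (rule 60): 010100100110111
Gen 7 (rule 89): 000010010110101
Gen 8 (rule 106): 000100101111010
Gen 9 (rule 60): 000110111000111
Gen 10 (rule 89): 110110101110101
Gen 11 (rule 106): 111111011011010
Gen 12 (rule 60): 100000110110111

Answer: none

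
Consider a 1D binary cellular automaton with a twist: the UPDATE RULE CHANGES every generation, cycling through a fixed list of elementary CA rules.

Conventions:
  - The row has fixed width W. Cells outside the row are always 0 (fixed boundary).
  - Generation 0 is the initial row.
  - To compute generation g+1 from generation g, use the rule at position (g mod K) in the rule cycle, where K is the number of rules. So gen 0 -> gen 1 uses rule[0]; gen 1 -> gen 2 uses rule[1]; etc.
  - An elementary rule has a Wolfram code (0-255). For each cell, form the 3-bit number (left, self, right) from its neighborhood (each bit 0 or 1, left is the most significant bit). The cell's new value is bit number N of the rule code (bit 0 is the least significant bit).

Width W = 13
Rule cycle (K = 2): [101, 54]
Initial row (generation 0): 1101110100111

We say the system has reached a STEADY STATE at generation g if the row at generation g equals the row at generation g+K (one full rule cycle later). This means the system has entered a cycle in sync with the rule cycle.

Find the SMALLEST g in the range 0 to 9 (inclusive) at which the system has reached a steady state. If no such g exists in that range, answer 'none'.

Answer: none

Derivation:
Gen 0: 1101110100111
Gen 1 (rule 101): 0110011100001
Gen 2 (rule 54): 1001100010011
Gen 3 (rule 101): 1000101010001
Gen 4 (rule 54): 1101111111011
Gen 5 (rule 101): 0110000001101
Gen 6 (rule 54): 1001000010011
Gen 7 (rule 101): 1001011010001
Gen 8 (rule 54): 1111100111011
Gen 9 (rule 101): 0000100001101
Gen 10 (rule 54): 0001110010011
Gen 11 (rule 101): 1100010010001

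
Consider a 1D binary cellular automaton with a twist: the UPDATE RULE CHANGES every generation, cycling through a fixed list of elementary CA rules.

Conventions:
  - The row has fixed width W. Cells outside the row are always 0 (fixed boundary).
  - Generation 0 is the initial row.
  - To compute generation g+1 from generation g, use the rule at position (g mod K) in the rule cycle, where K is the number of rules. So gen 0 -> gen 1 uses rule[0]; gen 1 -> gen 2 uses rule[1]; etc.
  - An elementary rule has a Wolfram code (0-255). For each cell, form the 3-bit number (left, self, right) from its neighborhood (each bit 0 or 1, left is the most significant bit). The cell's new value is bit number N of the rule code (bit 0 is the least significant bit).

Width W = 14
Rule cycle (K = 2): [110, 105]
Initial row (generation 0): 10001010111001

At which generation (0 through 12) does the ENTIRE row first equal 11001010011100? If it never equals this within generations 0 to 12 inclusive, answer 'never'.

Answer: 12

Derivation:
Gen 0: 10001010111001
Gen 1 (rule 110): 10011111101011
Gen 2 (rule 105): 00010000110111
Gen 3 (rule 110): 00110001111101
Gen 4 (rule 105): 10110101000110
Gen 5 (rule 110): 11111111001110
Gen 6 (rule 105): 10000001001010
Gen 7 (rule 110): 10000011011110
Gen 8 (rule 105): 00111011110010
Gen 9 (rule 110): 01101110010110
Gen 10 (rule 105): 01111010001110
Gen 11 (rule 110): 11001110011010
Gen 12 (rule 105): 11001010011100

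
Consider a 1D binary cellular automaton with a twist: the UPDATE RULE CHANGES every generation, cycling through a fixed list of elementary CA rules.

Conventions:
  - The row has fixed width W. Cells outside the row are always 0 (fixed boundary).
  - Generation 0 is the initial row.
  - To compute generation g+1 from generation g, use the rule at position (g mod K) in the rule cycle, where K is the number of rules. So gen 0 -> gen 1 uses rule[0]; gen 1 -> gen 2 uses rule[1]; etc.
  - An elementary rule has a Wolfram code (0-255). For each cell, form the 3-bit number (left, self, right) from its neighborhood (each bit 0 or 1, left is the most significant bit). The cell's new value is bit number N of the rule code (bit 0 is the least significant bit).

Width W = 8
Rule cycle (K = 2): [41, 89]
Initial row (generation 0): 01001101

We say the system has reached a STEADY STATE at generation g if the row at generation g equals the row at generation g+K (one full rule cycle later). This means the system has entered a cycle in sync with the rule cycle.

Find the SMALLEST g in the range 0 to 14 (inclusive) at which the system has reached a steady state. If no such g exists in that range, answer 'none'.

Gen 0: 01001101
Gen 1 (rule 41): 00001010
Gen 2 (rule 89): 11100001
Gen 3 (rule 41): 10001100
Gen 4 (rule 89): 01101111
Gen 5 (rule 41): 01011000
Gen 6 (rule 89): 00011111
Gen 7 (rule 41): 11010000
Gen 8 (rule 89): 11001111
Gen 9 (rule 41): 10001000
Gen 10 (rule 89): 01100111
Gen 11 (rule 41): 01000100
Gen 12 (rule 89): 00110011
Gen 13 (rule 41): 10100010
Gen 14 (rule 89): 00011001
Gen 15 (rule 41): 11010000
Gen 16 (rule 89): 11001111

Answer: none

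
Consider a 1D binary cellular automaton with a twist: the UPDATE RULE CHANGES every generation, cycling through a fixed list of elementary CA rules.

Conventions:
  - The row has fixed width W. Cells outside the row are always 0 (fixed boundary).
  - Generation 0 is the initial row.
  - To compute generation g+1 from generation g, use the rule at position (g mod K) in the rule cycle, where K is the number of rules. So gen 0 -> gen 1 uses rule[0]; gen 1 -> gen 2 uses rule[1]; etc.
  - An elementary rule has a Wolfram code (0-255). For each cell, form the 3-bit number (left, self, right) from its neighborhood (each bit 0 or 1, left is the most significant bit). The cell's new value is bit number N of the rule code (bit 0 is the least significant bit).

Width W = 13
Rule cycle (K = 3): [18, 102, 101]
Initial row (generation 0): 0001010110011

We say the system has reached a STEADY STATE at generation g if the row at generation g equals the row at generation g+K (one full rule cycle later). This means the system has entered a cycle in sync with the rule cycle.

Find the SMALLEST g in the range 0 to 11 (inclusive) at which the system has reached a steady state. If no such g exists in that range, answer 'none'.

Answer: 10

Derivation:
Gen 0: 0001010110011
Gen 1 (rule 18): 0010000001100
Gen 2 (rule 102): 0110000010100
Gen 3 (rule 101): 0010111011101
Gen 4 (rule 18): 0100000000000
Gen 5 (rule 102): 1100000000000
Gen 6 (rule 101): 0101111111111
Gen 7 (rule 18): 1000000000000
Gen 8 (rule 102): 1000000000000
Gen 9 (rule 101): 1011111111111
Gen 10 (rule 18): 0000000000000
Gen 11 (rule 102): 0000000000000
Gen 12 (rule 101): 1111111111111
Gen 13 (rule 18): 0000000000000
Gen 14 (rule 102): 0000000000000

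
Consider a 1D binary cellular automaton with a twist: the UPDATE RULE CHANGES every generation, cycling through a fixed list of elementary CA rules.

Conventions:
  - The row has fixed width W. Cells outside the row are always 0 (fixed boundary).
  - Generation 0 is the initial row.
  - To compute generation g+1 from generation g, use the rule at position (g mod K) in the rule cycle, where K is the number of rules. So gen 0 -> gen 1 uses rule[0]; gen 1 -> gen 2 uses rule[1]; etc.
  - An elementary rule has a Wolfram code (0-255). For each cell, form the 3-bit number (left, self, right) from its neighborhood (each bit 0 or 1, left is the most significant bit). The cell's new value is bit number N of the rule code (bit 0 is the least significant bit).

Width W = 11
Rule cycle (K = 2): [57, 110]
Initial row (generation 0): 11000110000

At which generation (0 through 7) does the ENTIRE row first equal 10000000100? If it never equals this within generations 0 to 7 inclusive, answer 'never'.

Answer: 3

Derivation:
Gen 0: 11000110000
Gen 1 (rule 57): 10110101111
Gen 2 (rule 110): 11111111001
Gen 3 (rule 57): 10000000100
Gen 4 (rule 110): 10000001100
Gen 5 (rule 57): 01111101011
Gen 6 (rule 110): 11000111111
Gen 7 (rule 57): 10110100000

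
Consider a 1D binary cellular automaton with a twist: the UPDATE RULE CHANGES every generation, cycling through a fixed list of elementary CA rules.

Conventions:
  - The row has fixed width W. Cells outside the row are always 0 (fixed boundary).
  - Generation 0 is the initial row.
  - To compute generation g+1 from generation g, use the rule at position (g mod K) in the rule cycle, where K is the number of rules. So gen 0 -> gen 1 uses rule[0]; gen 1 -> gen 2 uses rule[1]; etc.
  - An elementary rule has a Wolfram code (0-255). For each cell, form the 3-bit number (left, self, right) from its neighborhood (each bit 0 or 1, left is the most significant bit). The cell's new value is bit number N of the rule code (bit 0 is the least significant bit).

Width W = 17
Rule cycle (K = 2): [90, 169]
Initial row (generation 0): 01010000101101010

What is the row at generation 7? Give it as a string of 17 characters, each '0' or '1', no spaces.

Answer: 01101010011100010

Derivation:
Gen 0: 01010000101101010
Gen 1 (rule 90): 10001001001100001
Gen 2 (rule 169): 00100000001001100
Gen 3 (rule 90): 01010000010111110
Gen 4 (rule 169): 00100111001111100
Gen 5 (rule 90): 01011101111000110
Gen 6 (rule 169): 00111011110010100
Gen 7 (rule 90): 01101010011100010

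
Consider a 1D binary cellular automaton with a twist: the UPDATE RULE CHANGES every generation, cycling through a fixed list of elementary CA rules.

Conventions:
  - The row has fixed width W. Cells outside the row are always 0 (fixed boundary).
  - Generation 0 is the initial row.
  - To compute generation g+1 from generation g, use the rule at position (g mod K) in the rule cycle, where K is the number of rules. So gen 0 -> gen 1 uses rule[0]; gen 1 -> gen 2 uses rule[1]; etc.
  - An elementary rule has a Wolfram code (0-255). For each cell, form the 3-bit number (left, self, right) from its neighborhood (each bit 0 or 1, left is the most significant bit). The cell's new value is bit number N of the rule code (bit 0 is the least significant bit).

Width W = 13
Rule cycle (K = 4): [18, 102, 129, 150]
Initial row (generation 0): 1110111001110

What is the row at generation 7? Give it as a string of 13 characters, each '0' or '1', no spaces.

Gen 0: 1110111001110
Gen 1 (rule 18): 0000000110001
Gen 2 (rule 102): 0000001010011
Gen 3 (rule 129): 1111100000000
Gen 4 (rule 150): 0111010000000
Gen 5 (rule 18): 1000001000000
Gen 6 (rule 102): 1000011000000
Gen 7 (rule 129): 0011000011111

Answer: 0011000011111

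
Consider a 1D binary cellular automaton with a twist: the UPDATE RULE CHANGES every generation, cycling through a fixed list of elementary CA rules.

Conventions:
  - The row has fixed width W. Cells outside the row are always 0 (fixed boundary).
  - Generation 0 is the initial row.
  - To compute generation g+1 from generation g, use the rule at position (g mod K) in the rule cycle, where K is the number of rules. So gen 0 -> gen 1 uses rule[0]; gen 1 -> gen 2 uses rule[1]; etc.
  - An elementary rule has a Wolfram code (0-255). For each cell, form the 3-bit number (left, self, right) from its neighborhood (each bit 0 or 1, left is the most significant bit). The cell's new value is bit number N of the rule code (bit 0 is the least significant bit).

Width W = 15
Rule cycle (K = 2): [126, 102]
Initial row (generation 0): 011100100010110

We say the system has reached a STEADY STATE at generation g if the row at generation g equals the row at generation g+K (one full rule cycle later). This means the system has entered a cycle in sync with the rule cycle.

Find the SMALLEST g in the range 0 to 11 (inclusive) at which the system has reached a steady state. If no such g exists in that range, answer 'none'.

Gen 0: 011100100010110
Gen 1 (rule 126): 110111110111111
Gen 2 (rule 102): 011000011000001
Gen 3 (rule 126): 111100111100011
Gen 4 (rule 102): 000101000100101
Gen 5 (rule 126): 001111101111111
Gen 6 (rule 102): 010000110000001
Gen 7 (rule 126): 111001111000011
Gen 8 (rule 102): 001010001000101
Gen 9 (rule 126): 011111011101111
Gen 10 (rule 102): 100001100110001
Gen 11 (rule 126): 110011111111011
Gen 12 (rule 102): 010100000001101
Gen 13 (rule 126): 111110000011111

Answer: none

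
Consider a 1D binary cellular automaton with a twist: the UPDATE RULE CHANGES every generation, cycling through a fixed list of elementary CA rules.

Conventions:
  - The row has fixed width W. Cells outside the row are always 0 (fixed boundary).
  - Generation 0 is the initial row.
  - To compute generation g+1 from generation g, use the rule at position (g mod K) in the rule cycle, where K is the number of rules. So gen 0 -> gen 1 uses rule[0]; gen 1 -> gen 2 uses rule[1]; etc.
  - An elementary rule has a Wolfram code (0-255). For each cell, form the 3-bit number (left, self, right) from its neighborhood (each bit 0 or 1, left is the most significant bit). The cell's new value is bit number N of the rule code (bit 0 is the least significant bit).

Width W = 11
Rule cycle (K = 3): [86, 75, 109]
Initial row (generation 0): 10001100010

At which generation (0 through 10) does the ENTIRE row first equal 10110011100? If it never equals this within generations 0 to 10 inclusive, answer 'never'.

Answer: never

Derivation:
Gen 0: 10001100010
Gen 1 (rule 86): 11010110111
Gen 2 (rule 75): 11000110101
Gen 3 (rule 109): 11010111111
Gen 4 (rule 86): 01010000001
Gen 5 (rule 75): 10000111110
Gen 6 (rule 109): 10110100010
Gen 7 (rule 86): 10010110111
Gen 8 (rule 75): 00100110101
Gen 9 (rule 109): 10100111111
Gen 10 (rule 86): 10111000001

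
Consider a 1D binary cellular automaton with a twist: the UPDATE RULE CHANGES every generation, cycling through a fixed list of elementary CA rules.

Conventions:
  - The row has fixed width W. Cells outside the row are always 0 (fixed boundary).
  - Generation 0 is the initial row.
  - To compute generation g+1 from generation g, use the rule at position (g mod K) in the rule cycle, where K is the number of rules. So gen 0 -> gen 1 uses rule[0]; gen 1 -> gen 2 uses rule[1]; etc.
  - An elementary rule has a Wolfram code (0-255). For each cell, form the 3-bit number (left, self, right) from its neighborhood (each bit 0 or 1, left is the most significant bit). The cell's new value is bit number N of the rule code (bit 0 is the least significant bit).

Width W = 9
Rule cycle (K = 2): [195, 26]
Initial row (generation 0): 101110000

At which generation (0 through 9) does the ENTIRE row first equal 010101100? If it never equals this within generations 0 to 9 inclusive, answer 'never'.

Gen 0: 101110000
Gen 1 (rule 195): 000110111
Gen 2 (rule 26): 001100100
Gen 3 (rule 195): 110101001
Gen 4 (rule 26): 100000110
Gen 5 (rule 195): 001111010
Gen 6 (rule 26): 011000001
Gen 7 (rule 195): 101011110
Gen 8 (rule 26): 000010001
Gen 9 (rule 195): 111100110

Answer: never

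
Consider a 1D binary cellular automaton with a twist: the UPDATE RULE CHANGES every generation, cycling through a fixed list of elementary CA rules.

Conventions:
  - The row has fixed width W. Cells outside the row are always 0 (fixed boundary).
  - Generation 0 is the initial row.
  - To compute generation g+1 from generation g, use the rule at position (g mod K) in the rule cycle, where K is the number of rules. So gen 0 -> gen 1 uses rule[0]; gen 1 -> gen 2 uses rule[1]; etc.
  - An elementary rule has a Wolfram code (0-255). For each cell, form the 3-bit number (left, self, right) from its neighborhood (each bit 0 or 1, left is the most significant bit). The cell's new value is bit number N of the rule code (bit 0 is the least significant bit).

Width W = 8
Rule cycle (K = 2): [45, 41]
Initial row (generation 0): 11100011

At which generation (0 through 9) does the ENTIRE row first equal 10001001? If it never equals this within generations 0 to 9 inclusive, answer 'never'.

Gen 0: 11100011
Gen 1 (rule 45): 10001010
Gen 2 (rule 41): 00100100
Gen 3 (rule 45): 10100101
Gen 4 (rule 41): 01000010
Gen 5 (rule 45): 01011010
Gen 6 (rule 41): 00110100
Gen 7 (rule 45): 10101101
Gen 8 (rule 41): 01011010
Gen 9 (rule 45): 01110110

Answer: never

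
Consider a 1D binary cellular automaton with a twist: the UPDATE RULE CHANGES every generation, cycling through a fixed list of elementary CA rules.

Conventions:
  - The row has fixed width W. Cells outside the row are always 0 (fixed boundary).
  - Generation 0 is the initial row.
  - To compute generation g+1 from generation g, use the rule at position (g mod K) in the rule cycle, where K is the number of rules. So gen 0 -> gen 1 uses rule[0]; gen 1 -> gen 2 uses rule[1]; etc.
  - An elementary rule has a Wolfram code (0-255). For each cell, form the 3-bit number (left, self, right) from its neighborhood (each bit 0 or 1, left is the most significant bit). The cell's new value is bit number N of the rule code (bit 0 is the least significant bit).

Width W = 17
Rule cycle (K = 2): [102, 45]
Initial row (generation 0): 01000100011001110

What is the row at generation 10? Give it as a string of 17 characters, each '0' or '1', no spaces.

Gen 0: 01000100011001110
Gen 1 (rule 102): 11001100101010010
Gen 2 (rule 45): 10001000111110010
Gen 3 (rule 102): 10011001000010110
Gen 4 (rule 45): 10010001011011100
Gen 5 (rule 102): 10110011101100100
Gen 6 (rule 45): 11100010011000101
Gen 7 (rule 102): 00100110101001111
Gen 8 (rule 45): 10100101111001000
Gen 9 (rule 102): 11101110001011000
Gen 10 (rule 45): 10011000101110011

Answer: 10011000101110011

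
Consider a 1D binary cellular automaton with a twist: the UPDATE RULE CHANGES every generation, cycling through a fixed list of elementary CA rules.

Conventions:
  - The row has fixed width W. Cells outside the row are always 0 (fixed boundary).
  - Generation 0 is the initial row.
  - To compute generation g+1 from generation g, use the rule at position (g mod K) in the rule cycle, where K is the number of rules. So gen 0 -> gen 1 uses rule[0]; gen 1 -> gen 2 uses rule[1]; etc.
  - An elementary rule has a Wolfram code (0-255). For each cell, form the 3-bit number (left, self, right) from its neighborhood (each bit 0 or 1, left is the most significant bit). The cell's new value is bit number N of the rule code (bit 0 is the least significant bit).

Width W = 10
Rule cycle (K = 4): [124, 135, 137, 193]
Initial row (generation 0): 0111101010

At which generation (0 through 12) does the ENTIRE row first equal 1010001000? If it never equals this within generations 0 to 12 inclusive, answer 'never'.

Gen 0: 0111101010
Gen 1 (rule 124): 0100111111
Gen 2 (rule 135): 1101011110
Gen 3 (rule 137): 1000011100
Gen 4 (rule 193): 0011001101
Gen 5 (rule 124): 0011101111
Gen 6 (rule 135): 1101000110
Gen 7 (rule 137): 1000010100
Gen 8 (rule 193): 0011000001
Gen 9 (rule 124): 0011100001
Gen 10 (rule 135): 1101001111
Gen 11 (rule 137): 1000001110
Gen 12 (rule 193): 0011100110

Answer: never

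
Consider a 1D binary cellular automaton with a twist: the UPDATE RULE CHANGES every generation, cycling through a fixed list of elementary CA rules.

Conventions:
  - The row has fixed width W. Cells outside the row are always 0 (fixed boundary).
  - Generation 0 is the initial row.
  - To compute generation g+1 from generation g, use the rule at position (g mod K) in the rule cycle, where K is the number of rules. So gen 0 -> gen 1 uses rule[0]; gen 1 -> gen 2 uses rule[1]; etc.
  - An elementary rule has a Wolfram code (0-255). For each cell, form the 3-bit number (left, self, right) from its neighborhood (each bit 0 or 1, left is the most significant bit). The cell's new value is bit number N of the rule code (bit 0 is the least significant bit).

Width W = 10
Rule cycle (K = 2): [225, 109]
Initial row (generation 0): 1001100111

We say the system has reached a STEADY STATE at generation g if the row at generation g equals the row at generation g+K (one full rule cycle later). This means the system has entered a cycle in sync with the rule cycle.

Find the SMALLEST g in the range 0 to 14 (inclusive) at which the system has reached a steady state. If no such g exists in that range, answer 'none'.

Answer: none

Derivation:
Gen 0: 1001100111
Gen 1 (rule 225): 0000100011
Gen 2 (rule 109): 1110101011
Gen 3 (rule 225): 0111010101
Gen 4 (rule 109): 0101111111
Gen 5 (rule 225): 0010111111
Gen 6 (rule 109): 1011100001
Gen 7 (rule 225): 0101101100
Gen 8 (rule 109): 0111111101
Gen 9 (rule 225): 0011111110
Gen 10 (rule 109): 1010000010
Gen 11 (rule 225): 0100111000
Gen 12 (rule 109): 0100101011
Gen 13 (rule 225): 0000010101
Gen 14 (rule 109): 1111011111
Gen 15 (rule 225): 0111101111
Gen 16 (rule 109): 0100111001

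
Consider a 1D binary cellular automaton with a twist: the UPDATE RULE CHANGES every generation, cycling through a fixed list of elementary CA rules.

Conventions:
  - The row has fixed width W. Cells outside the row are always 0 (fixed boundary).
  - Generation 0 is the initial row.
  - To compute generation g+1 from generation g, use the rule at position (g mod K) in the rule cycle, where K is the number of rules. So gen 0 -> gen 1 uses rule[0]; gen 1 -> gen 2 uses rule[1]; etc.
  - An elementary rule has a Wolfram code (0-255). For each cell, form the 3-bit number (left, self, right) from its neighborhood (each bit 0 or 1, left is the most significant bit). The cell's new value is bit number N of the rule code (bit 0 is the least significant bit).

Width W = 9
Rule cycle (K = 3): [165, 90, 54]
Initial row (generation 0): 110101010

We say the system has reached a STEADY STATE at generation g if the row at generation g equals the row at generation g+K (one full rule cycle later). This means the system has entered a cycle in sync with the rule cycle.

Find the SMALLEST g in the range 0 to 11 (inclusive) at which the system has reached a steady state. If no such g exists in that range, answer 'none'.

Answer: 3

Derivation:
Gen 0: 110101010
Gen 1 (rule 165): 001111110
Gen 2 (rule 90): 011000011
Gen 3 (rule 54): 100100100
Gen 4 (rule 165): 100100101
Gen 5 (rule 90): 011011000
Gen 6 (rule 54): 100100100
Gen 7 (rule 165): 100100101
Gen 8 (rule 90): 011011000
Gen 9 (rule 54): 100100100
Gen 10 (rule 165): 100100101
Gen 11 (rule 90): 011011000
Gen 12 (rule 54): 100100100
Gen 13 (rule 165): 100100101
Gen 14 (rule 90): 011011000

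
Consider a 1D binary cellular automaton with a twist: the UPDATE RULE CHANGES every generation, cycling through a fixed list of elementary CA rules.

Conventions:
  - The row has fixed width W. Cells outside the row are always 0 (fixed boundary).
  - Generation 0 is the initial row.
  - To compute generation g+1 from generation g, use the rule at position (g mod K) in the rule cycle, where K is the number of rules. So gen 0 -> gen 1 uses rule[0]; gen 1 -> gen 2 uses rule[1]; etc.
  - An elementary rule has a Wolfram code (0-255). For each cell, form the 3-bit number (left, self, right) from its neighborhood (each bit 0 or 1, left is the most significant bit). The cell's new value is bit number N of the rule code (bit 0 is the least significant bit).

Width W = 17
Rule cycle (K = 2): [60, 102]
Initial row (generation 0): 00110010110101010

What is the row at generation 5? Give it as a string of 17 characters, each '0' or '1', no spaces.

Answer: 10100100000100010

Derivation:
Gen 0: 00110010110101010
Gen 1 (rule 60): 00101011101111111
Gen 2 (rule 102): 01111100110000001
Gen 3 (rule 60): 01000010101000001
Gen 4 (rule 102): 11000111111000011
Gen 5 (rule 60): 10100100000100010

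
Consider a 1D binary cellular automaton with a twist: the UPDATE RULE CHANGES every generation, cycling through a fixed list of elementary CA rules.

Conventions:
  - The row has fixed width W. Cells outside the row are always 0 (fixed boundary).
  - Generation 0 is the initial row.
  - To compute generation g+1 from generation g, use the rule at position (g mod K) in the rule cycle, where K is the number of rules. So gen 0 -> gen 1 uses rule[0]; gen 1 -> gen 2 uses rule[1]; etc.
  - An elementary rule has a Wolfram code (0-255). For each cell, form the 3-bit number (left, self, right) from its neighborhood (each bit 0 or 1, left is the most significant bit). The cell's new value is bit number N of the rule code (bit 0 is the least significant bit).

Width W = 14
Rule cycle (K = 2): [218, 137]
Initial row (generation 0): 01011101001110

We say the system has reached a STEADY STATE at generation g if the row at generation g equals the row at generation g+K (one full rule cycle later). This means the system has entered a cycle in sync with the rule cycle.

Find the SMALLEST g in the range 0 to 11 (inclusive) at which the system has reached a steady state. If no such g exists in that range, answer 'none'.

Gen 0: 01011101001110
Gen 1 (rule 218): 10011100111111
Gen 2 (rule 137): 00011000111110
Gen 3 (rule 218): 00111101111111
Gen 4 (rule 137): 10111001111110
Gen 5 (rule 218): 00111111111111
Gen 6 (rule 137): 10111111111110
Gen 7 (rule 218): 00111111111111
Gen 8 (rule 137): 10111111111110
Gen 9 (rule 218): 00111111111111
Gen 10 (rule 137): 10111111111110
Gen 11 (rule 218): 00111111111111
Gen 12 (rule 137): 10111111111110
Gen 13 (rule 218): 00111111111111

Answer: 5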